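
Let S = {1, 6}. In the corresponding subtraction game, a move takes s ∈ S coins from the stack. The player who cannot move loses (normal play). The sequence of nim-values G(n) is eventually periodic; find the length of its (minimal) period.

7

G(0) = 0
G(1) = mex{0} = 1
G(2) = mex{1} = 0
G(3) = mex{0} = 1
G(4) = mex{1} = 0
G(5) = mex{0} = 1
G(6) = mex{1,0} = 2
G(7) = mex{2,1} = 0
G(8) = mex{0,0} = 1
G(9) = mex{1,1} = 0
G(10) = mex{0,0} = 1
G(11) = mex{1,1} = 0
G(12) = mex{0,2} = 1
G(13) = mex{1,0} = 2
G(14) = mex{2,1} = 0
G(15) = mex{0,0} = 1
G(n+7) = G(n) holds for n = 0,…,5 (a full window of length max(S) = 6), so the sequence is purely periodic with period 7.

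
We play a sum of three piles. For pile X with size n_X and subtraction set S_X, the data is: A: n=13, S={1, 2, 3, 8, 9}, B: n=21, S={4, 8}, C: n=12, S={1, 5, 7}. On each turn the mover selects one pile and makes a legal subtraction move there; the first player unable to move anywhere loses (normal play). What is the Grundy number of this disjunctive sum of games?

1

Pile A, S = {1, 2, 3, 8, 9}:
G(0) = 0
G(1) = mex{0} = 1
G(2) = mex{1,0} = 2
G(3) = mex{2,1,0} = 3
G(4) = mex{3,2,1} = 0
G(5) = mex{0,3,2} = 1
G(6) = mex{1,0,3} = 2
G(7) = mex{2,1,0} = 3
G(8) = mex{3,2,1,0} = 4
G(9) = mex{4,3,2,1,0} = 5
G(10) = mex{5,4,3,2,1} = 0
G(11) = mex{0,5,4,3,2} = 1
G(12) = mex{1,0,5,0,3} = 2
G(13) = mex{2,1,0,1,0} = 3
G_A(13) = 3.
Pile B, S = {4, 8}:
n :  0  1  2  3  4  5  6  7  8  9 10 11 12 13 14 15 16 17 18 19 20 21
G :  0  0  0  0  1  1  1  1  2  2  2  2  0  0  0  0  1  1  1  1  2  2
G_B(21) = 2.
Pile C, S = {1, 5, 7}:
G(0) = 0
G(1) = mex{0} = 1
G(2) = mex{1} = 0
G(3) = mex{0} = 1
G(4) = mex{1} = 0
G(5) = mex{0,0} = 1
G(6) = mex{1,1} = 0
G(7) = mex{0,0,0} = 1
G(8) = mex{1,1,1} = 0
G(9) = mex{0,0,0} = 1
G(10) = mex{1,1,1} = 0
G(11) = mex{0,0,0} = 1
G(12) = mex{1,1,1} = 0
G_C(12) = 0.
Combined Grundy value = 3 ⊕ 2 ⊕ 0 = 1.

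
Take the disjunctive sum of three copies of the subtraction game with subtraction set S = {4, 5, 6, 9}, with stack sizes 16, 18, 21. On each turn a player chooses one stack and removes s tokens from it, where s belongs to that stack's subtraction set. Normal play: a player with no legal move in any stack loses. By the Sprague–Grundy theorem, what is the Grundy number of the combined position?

3

All stacks use S = {4, 5, 6, 9}:
n :  0  1  2  3  4  5  6  7  8  9 10 11 12 13 14 15 16 17 18 19 20 21
G :  0  0  0  0  1  1  1  1  2  2  2  2  3  0  0  0  0  1  1  1  1  2
Stack A: G(16) = 0.
Stack B: G(18) = 1.
Stack C: G(21) = 2.
Combined Grundy value = 0 ⊕ 1 ⊕ 2 = 3.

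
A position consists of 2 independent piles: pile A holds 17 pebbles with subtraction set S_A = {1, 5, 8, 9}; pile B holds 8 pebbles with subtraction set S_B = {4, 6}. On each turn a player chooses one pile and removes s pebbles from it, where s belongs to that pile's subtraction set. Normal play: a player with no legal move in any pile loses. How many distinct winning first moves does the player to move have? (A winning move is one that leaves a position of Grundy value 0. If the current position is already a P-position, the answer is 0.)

3

Pile A, S = {1, 5, 8, 9}:
n :  0  1  2  3  4  5  6  7  8  9 10 11 12 13 14 15 16 17
G :  0  1  0  1  0  1  0  1  2  3  2  3  2  3  2  3  0  1
G_A(17) = 1.
Pile B, S = {4, 6}:
G(0) = 0
G(1) = mex{} = 0
G(2) = mex{} = 0
G(3) = mex{} = 0
G(4) = mex{0} = 1
G(5) = mex{0} = 1
G(6) = mex{0,0} = 1
G(7) = mex{0,0} = 1
G(8) = mex{1,0} = 2
G_B(8) = 2.
Combined Grundy value = 1 ⊕ 2 = 3.
A winning move leaves total XOR = 0, i.e. changes one component's Grundy value g to g ⊕ X where X is the current total.
Pile A: need g' = 1⊕3 = 2. Options: 17−1→G=0, 17−5→G=2, 17−8→G=3, 17−9→G=2. Hits: 2.
Pile B: need g' = 2⊕3 = 1. Options: 8−4→G=1, 8−6→G=0. Hits: 1.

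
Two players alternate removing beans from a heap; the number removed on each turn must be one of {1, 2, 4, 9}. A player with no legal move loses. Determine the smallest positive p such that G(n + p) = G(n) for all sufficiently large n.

11

n :  0  1  2  3  4  5  6  7  8  9 10 11 12 13 14 15 16 17 18 19 20 21 22 23
G :  0  1  2  0  1  2  0  1  2  3  4  0  1  2  0  1  2  0  1  2  3  4  0  1
G(n+11) = G(n) holds for n = 0,…,8 (a full window of length max(S) = 9), so the sequence is purely periodic with period 11.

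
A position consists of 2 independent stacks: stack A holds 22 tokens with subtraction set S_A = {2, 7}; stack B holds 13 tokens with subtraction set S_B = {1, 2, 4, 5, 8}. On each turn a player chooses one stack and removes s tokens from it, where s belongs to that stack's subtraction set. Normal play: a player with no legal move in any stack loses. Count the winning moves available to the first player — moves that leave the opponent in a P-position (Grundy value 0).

Stack A, S = {2, 7}:
n :  0  1  2  3  4  5  6  7  8  9 10 11 12 13 14 15 16 17 18 19 20 21 22
G :  0  0  1  1  0  0  1  1  2  0  0  1  1  0  0  1  1  2  0  0  1  1  0
G_A(22) = 0.
Stack B, S = {1, 2, 4, 5, 8}:
G(0) = 0
G(1) = mex{0} = 1
G(2) = mex{1,0} = 2
G(3) = mex{2,1} = 0
G(4) = mex{0,2,0} = 1
G(5) = mex{1,0,1,0} = 2
G(6) = mex{2,1,2,1} = 0
G(7) = mex{0,2,0,2} = 1
G(8) = mex{1,0,1,0,0} = 2
G(9) = mex{2,1,2,1,1} = 0
G(10) = mex{0,2,0,2,2} = 1
G(11) = mex{1,0,1,0,0} = 2
G(12) = mex{2,1,2,1,1} = 0
G(13) = mex{0,2,0,2,2} = 1
G_B(13) = 1.
Combined Grundy value = 0 ⊕ 1 = 1.
A winning move leaves total XOR = 0, i.e. changes one component's Grundy value g to g ⊕ X where X is the current total.
Stack A: need g' = 0⊕1 = 1. Options: 22−2→G=1, 22−7→G=1. Hits: 2.
Stack B: need g' = 1⊕1 = 0. Options: 13−1→G=0, 13−2→G=2, 13−4→G=0, 13−5→G=2, 13−8→G=2. Hits: 2.

4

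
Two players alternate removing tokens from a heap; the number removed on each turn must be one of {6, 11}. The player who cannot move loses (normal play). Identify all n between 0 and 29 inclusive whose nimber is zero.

0, 1, 2, 3, 4, 5, 17, 18, 19, 20, 21, 22

G(0) = 0
G(1) = mex{} = 0
G(2) = mex{} = 0
G(3) = mex{} = 0
G(4) = mex{} = 0
G(5) = mex{} = 0
G(6) = mex{0} = 1
G(7) = mex{0} = 1
G(8) = mex{0} = 1
G(9) = mex{0} = 1
G(10) = mex{0} = 1
G(11) = mex{0,0} = 1
G(12) = mex{1,0} = 2
G(13) = mex{1,0} = 2
G(14) = mex{1,0} = 2
G(15) = mex{1,0} = 2
G(16) = mex{1,0} = 2
G(17) = mex{1,1} = 0
G(18) = mex{2,1} = 0
G(19) = mex{2,1} = 0
G(20) = mex{2,1} = 0
G(21) = mex{2,1} = 0
G(22) = mex{2,1} = 0
G(23) = mex{0,2} = 1
G(24) = mex{0,2} = 1
G(25) = mex{0,2} = 1
G(26) = mex{0,2} = 1
G(27) = mex{0,2} = 1
G(28) = mex{0,0} = 1
G(29) = mex{1,0} = 2
P-positions are exactly the n with G(n) = 0.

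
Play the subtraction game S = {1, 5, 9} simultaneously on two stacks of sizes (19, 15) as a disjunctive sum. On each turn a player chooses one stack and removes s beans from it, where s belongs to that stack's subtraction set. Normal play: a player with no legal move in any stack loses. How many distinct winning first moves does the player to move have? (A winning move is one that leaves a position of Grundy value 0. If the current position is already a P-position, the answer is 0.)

All stacks use S = {1, 5, 9}:
G(0) = 0
G(1) = mex{0} = 1
G(2) = mex{1} = 0
G(3) = mex{0} = 1
G(4) = mex{1} = 0
G(5) = mex{0,0} = 1
G(6) = mex{1,1} = 0
G(7) = mex{0,0} = 1
G(8) = mex{1,1} = 0
G(9) = mex{0,0,0} = 1
G(10) = mex{1,1,1} = 0
G(11) = mex{0,0,0} = 1
G(12) = mex{1,1,1} = 0
G(13) = mex{0,0,0} = 1
G(14) = mex{1,1,1} = 0
G(15) = mex{0,0,0} = 1
G(16) = mex{1,1,1} = 0
G(17) = mex{0,0,0} = 1
G(18) = mex{1,1,1} = 0
G(19) = mex{0,0,0} = 1
Stack A: G(19) = 1.
Stack B: G(15) = 1.
Combined Grundy value = 1 ⊕ 1 = 0.
A winning move leaves total XOR = 0, i.e. changes one component's Grundy value g to g ⊕ X where X is the current total.
Stack A: target g' = 1⊕0 = 1, but every legal move changes the Grundy value (mex property), so 0 moves.
Stack B: target g' = 1⊕0 = 1, but every legal move changes the Grundy value (mex property), so 0 moves.

0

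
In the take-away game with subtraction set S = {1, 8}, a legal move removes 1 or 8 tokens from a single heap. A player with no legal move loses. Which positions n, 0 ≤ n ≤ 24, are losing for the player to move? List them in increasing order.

G(0) = 0
G(1) = mex{0} = 1
G(2) = mex{1} = 0
G(3) = mex{0} = 1
G(4) = mex{1} = 0
G(5) = mex{0} = 1
G(6) = mex{1} = 0
G(7) = mex{0} = 1
G(8) = mex{1,0} = 2
G(9) = mex{2,1} = 0
G(10) = mex{0,0} = 1
G(11) = mex{1,1} = 0
G(12) = mex{0,0} = 1
G(13) = mex{1,1} = 0
G(14) = mex{0,0} = 1
G(15) = mex{1,1} = 0
G(16) = mex{0,2} = 1
G(17) = mex{1,0} = 2
G(18) = mex{2,1} = 0
G(19) = mex{0,0} = 1
G(20) = mex{1,1} = 0
G(21) = mex{0,0} = 1
G(22) = mex{1,1} = 0
G(23) = mex{0,0} = 1
G(24) = mex{1,1} = 0
P-positions are exactly the n with G(n) = 0.

0, 2, 4, 6, 9, 11, 13, 15, 18, 20, 22, 24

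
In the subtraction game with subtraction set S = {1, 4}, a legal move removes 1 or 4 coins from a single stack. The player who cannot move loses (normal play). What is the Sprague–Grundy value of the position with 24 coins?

2

n :  0  1  2  3  4  5  6  7  8  9 10 11 12 13 14 15 16 17 18 19 20 21 22 23 24
G :  0  1  0  1  2  0  1  0  1  2  0  1  0  1  2  0  1  0  1  2  0  1  0  1  2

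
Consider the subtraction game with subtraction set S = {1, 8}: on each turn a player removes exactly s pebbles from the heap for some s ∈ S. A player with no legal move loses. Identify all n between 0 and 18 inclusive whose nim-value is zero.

0, 2, 4, 6, 9, 11, 13, 15, 18

n :  0  1  2  3  4  5  6  7  8  9 10 11 12 13 14 15 16 17 18
G :  0  1  0  1  0  1  0  1  2  0  1  0  1  0  1  0  1  2  0
P-positions are exactly the n with G(n) = 0.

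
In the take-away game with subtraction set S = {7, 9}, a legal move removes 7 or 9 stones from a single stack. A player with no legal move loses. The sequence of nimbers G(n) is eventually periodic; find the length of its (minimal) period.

16

G(0) = 0
G(1) = mex{} = 0
G(2) = mex{} = 0
G(3) = mex{} = 0
G(4) = mex{} = 0
G(5) = mex{} = 0
G(6) = mex{} = 0
G(7) = mex{0} = 1
G(8) = mex{0} = 1
G(9) = mex{0,0} = 1
G(10) = mex{0,0} = 1
G(11) = mex{0,0} = 1
G(12) = mex{0,0} = 1
G(13) = mex{0,0} = 1
G(14) = mex{1,0} = 2
G(15) = mex{1,0} = 2
G(16) = mex{1,1} = 0
G(17) = mex{1,1} = 0
G(18) = mex{1,1} = 0
G(19) = mex{1,1} = 0
G(20) = mex{1,1} = 0
G(21) = mex{2,1} = 0
G(22) = mex{2,1} = 0
G(23) = mex{0,2} = 1
G(24) = mex{0,2} = 1
G(25) = mex{0,0} = 1
G(26) = mex{0,0} = 1
G(27) = mex{0,0} = 1
G(28) = mex{0,0} = 1
G(29) = mex{0,0} = 1
G(30) = mex{1,0} = 2
G(31) = mex{1,0} = 2
G(32) = mex{1,1} = 0
G(33) = mex{1,1} = 0
G(n+16) = G(n) holds for n = 0,…,8 (a full window of length max(S) = 9), so the sequence is purely periodic with period 16.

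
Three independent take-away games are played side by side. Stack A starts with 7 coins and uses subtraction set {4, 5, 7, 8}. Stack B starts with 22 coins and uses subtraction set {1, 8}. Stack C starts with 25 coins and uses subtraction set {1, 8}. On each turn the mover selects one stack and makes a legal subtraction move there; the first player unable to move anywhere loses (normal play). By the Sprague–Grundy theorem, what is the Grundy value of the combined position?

Stack A, S = {4, 5, 7, 8}:
n : 0 1 2 3 4 5 6 7
G : 0 0 0 0 1 1 1 1
G_A(7) = 1.
Stack B, S = {1, 8}:
G(0) = 0
G(1) = mex{0} = 1
G(2) = mex{1} = 0
G(3) = mex{0} = 1
G(4) = mex{1} = 0
G(5) = mex{0} = 1
G(6) = mex{1} = 0
G(7) = mex{0} = 1
G(8) = mex{1,0} = 2
G(9) = mex{2,1} = 0
G(10) = mex{0,0} = 1
G(11) = mex{1,1} = 0
G(12) = mex{0,0} = 1
G(13) = mex{1,1} = 0
G(14) = mex{0,0} = 1
G(15) = mex{1,1} = 0
G(16) = mex{0,2} = 1
G(17) = mex{1,0} = 2
G(18) = mex{2,1} = 0
G(19) = mex{0,0} = 1
G(20) = mex{1,1} = 0
G(21) = mex{0,0} = 1
G(22) = mex{1,1} = 0
G_B(22) = 0.
Stack C, S = {1, 8}:
n :  0  1  2  3  4  5  6  7  8  9 10 11 12 13 14 15 16 17 18 19 20 21 22 23 24 25
G :  0  1  0  1  0  1  0  1  2  0  1  0  1  0  1  0  1  2  0  1  0  1  0  1  0  1
G_C(25) = 1.
Combined Grundy value = 1 ⊕ 0 ⊕ 1 = 0.

0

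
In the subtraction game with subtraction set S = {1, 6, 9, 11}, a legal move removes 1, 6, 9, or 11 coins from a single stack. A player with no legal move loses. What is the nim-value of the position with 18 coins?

1

G(0) = 0
G(1) = mex{0} = 1
G(2) = mex{1} = 0
G(3) = mex{0} = 1
G(4) = mex{1} = 0
G(5) = mex{0} = 1
G(6) = mex{1,0} = 2
G(7) = mex{2,1} = 0
G(8) = mex{0,0} = 1
G(9) = mex{1,1,0} = 2
G(10) = mex{2,0,1} = 3
G(11) = mex{3,1,0,0} = 2
G(12) = mex{2,2,1,1} = 0
G(13) = mex{0,0,0,0} = 1
G(14) = mex{1,1,1,1} = 0
G(15) = mex{0,2,2,0} = 1
G(16) = mex{1,3,0,1} = 2
G(17) = mex{2,2,1,2} = 0
G(18) = mex{0,0,2,0} = 1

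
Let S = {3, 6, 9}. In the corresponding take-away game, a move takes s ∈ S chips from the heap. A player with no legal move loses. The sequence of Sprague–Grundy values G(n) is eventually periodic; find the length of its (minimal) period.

G(0) = 0
G(1) = mex{} = 0
G(2) = mex{} = 0
G(3) = mex{0} = 1
G(4) = mex{0} = 1
G(5) = mex{0} = 1
G(6) = mex{1,0} = 2
G(7) = mex{1,0} = 2
G(8) = mex{1,0} = 2
G(9) = mex{2,1,0} = 3
G(10) = mex{2,1,0} = 3
G(11) = mex{2,1,0} = 3
G(12) = mex{3,2,1} = 0
G(13) = mex{3,2,1} = 0
G(14) = mex{3,2,1} = 0
G(15) = mex{0,3,2} = 1
G(16) = mex{0,3,2} = 1
G(17) = mex{0,3,2} = 1
G(18) = mex{1,0,3} = 2
G(19) = mex{1,0,3} = 2
G(20) = mex{1,0,3} = 2
G(21) = mex{2,1,0} = 3
G(22) = mex{2,1,0} = 3
G(23) = mex{2,1,0} = 3
G(24) = mex{3,2,1} = 0
G(25) = mex{3,2,1} = 0
G(n+12) = G(n) holds for n = 0,…,8 (a full window of length max(S) = 9), so the sequence is purely periodic with period 12.

12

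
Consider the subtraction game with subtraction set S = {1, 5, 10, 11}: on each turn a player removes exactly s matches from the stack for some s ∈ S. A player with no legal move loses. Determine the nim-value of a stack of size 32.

G(0) = 0
G(1) = mex{0} = 1
G(2) = mex{1} = 0
G(3) = mex{0} = 1
G(4) = mex{1} = 0
G(5) = mex{0,0} = 1
G(6) = mex{1,1} = 0
G(7) = mex{0,0} = 1
G(8) = mex{1,1} = 0
G(9) = mex{0,0} = 1
G(10) = mex{1,1,0} = 2
G(11) = mex{2,0,1,0} = 3
G(12) = mex{3,1,0,1} = 2
G(13) = mex{2,0,1,0} = 3
G(14) = mex{3,1,0,1} = 2
G(15) = mex{2,2,1,0} = 3
G(16) = mex{3,3,0,1} = 2
G(17) = mex{2,2,1,0} = 3
G(18) = mex{3,3,0,1} = 2
G(19) = mex{2,2,1,0} = 3
G(20) = mex{3,3,2,1} = 0
G(21) = mex{0,2,3,2} = 1
G(22) = mex{1,3,2,3} = 0
G(23) = mex{0,2,3,2} = 1
G(24) = mex{1,3,2,3} = 0
G(25) = mex{0,0,3,2} = 1
G(26) = mex{1,1,2,3} = 0
G(27) = mex{0,0,3,2} = 1
G(28) = mex{1,1,2,3} = 0
G(29) = mex{0,0,3,2} = 1
G(30) = mex{1,1,0,3} = 2
G(31) = mex{2,0,1,0} = 3
G(32) = mex{3,1,0,1} = 2

2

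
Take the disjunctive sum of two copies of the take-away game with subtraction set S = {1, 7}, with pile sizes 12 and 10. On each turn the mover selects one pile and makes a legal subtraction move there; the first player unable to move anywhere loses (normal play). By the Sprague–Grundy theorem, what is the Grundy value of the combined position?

All piles use S = {1, 7}:
n :  0  1  2  3  4  5  6  7  8  9 10 11 12
G :  0  1  0  1  0  1  0  1  0  1  0  1  0
Pile A: G(12) = 0.
Pile B: G(10) = 0.
Combined Grundy value = 0 ⊕ 0 = 0.

0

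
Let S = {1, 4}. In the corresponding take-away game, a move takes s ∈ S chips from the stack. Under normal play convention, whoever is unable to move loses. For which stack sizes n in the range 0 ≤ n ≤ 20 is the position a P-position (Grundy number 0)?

0, 2, 5, 7, 10, 12, 15, 17, 20

G(0) = 0
G(1) = mex{0} = 1
G(2) = mex{1} = 0
G(3) = mex{0} = 1
G(4) = mex{1,0} = 2
G(5) = mex{2,1} = 0
G(6) = mex{0,0} = 1
G(7) = mex{1,1} = 0
G(8) = mex{0,2} = 1
G(9) = mex{1,0} = 2
G(10) = mex{2,1} = 0
G(11) = mex{0,0} = 1
G(12) = mex{1,1} = 0
G(13) = mex{0,2} = 1
G(14) = mex{1,0} = 2
G(15) = mex{2,1} = 0
G(16) = mex{0,0} = 1
G(17) = mex{1,1} = 0
G(18) = mex{0,2} = 1
G(19) = mex{1,0} = 2
G(20) = mex{2,1} = 0
P-positions are exactly the n with G(n) = 0.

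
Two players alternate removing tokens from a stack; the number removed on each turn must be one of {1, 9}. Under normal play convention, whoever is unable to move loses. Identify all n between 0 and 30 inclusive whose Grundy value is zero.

0, 2, 4, 6, 8, 10, 12, 14, 16, 18, 20, 22, 24, 26, 28, 30

n :  0  1  2  3  4  5  6  7  8  9 10 11 12 13 14 15 16 17 18 19 20 21 22 23 24 25 26 27 28 29 30
G :  0  1  0  1  0  1  0  1  0  1  0  1  0  1  0  1  0  1  0  1  0  1  0  1  0  1  0  1  0  1  0
P-positions are exactly the n with G(n) = 0.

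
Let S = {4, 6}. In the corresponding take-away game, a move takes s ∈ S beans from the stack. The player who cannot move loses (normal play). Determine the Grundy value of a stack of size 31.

0

n :  0  1  2  3  4  5  6  7  8  9 10 11 12 13 14 15 16 17 18 19 20 21 22 23 24 25 26 27 28 29 30 31
G :  0  0  0  0  1  1  1  1  2  2  0  0  0  0  1  1  1  1  2  2  0  0  0  0  1  1  1  1  2  2  0  0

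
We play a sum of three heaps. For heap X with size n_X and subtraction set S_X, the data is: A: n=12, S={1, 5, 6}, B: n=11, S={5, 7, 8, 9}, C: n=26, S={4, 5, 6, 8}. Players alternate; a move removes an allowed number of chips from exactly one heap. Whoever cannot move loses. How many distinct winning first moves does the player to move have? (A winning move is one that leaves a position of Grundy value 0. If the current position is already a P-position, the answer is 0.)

Heap A, S = {1, 5, 6}:
G(0) = 0
G(1) = mex{0} = 1
G(2) = mex{1} = 0
G(3) = mex{0} = 1
G(4) = mex{1} = 0
G(5) = mex{0,0} = 1
G(6) = mex{1,1,0} = 2
G(7) = mex{2,0,1} = 3
G(8) = mex{3,1,0} = 2
G(9) = mex{2,0,1} = 3
G(10) = mex{3,1,0} = 2
G(11) = mex{2,2,1} = 0
G(12) = mex{0,3,2} = 1
G_A(12) = 1.
Heap B, S = {5, 7, 8, 9}:
n :  0  1  2  3  4  5  6  7  8  9 10 11
G :  0  0  0  0  0  1  1  1  1  1  2  2
G_B(11) = 2.
Heap C, S = {4, 5, 6, 8}:
n :  0  1  2  3  4  5  6  7  8  9 10 11 12 13 14 15 16 17 18 19 20 21 22 23 24 25 26
G :  0  0  0  0  1  1  1  1  2  2  2  2  0  0  0  0  1  1  1  1  2  2  2  2  0  0  0
G_C(26) = 0.
Combined Grundy value = 1 ⊕ 2 ⊕ 0 = 3.
A winning move leaves total XOR = 0, i.e. changes one component's Grundy value g to g ⊕ X where X is the current total.
Heap A: need g' = 1⊕3 = 2. Options: 12−1→G=0, 12−5→G=3, 12−6→G=2. Hits: 1.
Heap B: need g' = 2⊕3 = 1. Options: 11−5→G=1, 11−7→G=0, 11−8→G=0, 11−9→G=0. Hits: 1.
Heap C: need g' = 0⊕3 = 3. Options: 26−4→G=2, 26−5→G=2, 26−6→G=2, 26−8→G=1. Hits: 0.

2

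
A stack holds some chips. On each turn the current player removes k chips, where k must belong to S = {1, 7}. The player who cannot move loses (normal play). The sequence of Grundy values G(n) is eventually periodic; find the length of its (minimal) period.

G(0) = 0
G(1) = mex{0} = 1
G(2) = mex{1} = 0
G(3) = mex{0} = 1
G(4) = mex{1} = 0
G(5) = mex{0} = 1
G(6) = mex{1} = 0
G(7) = mex{0,0} = 1
G(8) = mex{1,1} = 0
G(9) = mex{0,0} = 1
G(10) = mex{1,1} = 0
G(11) = mex{0,0} = 1
G(12) = mex{1,1} = 0
G(13) = mex{0,0} = 1
G(14) = mex{1,1} = 0
G(n+2) = G(n) holds for n = 0,…,6 (a full window of length max(S) = 7), so the sequence is purely periodic with period 2.

2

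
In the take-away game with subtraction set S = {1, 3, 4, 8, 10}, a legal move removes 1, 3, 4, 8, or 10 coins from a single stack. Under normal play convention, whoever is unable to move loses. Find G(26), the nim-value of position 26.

G(0) = 0
G(1) = mex{0} = 1
G(2) = mex{1} = 0
G(3) = mex{0,0} = 1
G(4) = mex{1,1,0} = 2
G(5) = mex{2,0,1} = 3
G(6) = mex{3,1,0} = 2
G(7) = mex{2,2,1} = 0
G(8) = mex{0,3,2,0} = 1
G(9) = mex{1,2,3,1} = 0
G(10) = mex{0,0,2,0,0} = 1
G(11) = mex{1,1,0,1,1} = 2
G(12) = mex{2,0,1,2,0} = 3
G(13) = mex{3,1,0,3,1} = 2
G(14) = mex{2,2,1,2,2} = 0
G(15) = mex{0,3,2,0,3} = 1
G(16) = mex{1,2,3,1,2} = 0
G(17) = mex{0,0,2,0,0} = 1
G(18) = mex{1,1,0,1,1} = 2
G(19) = mex{2,0,1,2,0} = 3
G(20) = mex{3,1,0,3,1} = 2
G(21) = mex{2,2,1,2,2} = 0
G(22) = mex{0,3,2,0,3} = 1
G(23) = mex{1,2,3,1,2} = 0
G(24) = mex{0,0,2,0,0} = 1
G(25) = mex{1,1,0,1,1} = 2
G(26) = mex{2,0,1,2,0} = 3

3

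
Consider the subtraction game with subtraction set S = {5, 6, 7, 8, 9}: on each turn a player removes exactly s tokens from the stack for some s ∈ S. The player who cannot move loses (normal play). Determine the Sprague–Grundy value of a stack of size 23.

G(0) = 0
G(1) = mex{} = 0
G(2) = mex{} = 0
G(3) = mex{} = 0
G(4) = mex{} = 0
G(5) = mex{0} = 1
G(6) = mex{0,0} = 1
G(7) = mex{0,0,0} = 1
G(8) = mex{0,0,0,0} = 1
G(9) = mex{0,0,0,0,0} = 1
G(10) = mex{1,0,0,0,0} = 2
G(11) = mex{1,1,0,0,0} = 2
G(12) = mex{1,1,1,0,0} = 2
G(13) = mex{1,1,1,1,0} = 2
G(14) = mex{1,1,1,1,1} = 0
G(15) = mex{2,1,1,1,1} = 0
G(16) = mex{2,2,1,1,1} = 0
G(17) = mex{2,2,2,1,1} = 0
G(18) = mex{2,2,2,2,1} = 0
G(19) = mex{0,2,2,2,2} = 1
G(20) = mex{0,0,2,2,2} = 1
G(21) = mex{0,0,0,2,2} = 1
G(22) = mex{0,0,0,0,2} = 1
G(23) = mex{0,0,0,0,0} = 1

1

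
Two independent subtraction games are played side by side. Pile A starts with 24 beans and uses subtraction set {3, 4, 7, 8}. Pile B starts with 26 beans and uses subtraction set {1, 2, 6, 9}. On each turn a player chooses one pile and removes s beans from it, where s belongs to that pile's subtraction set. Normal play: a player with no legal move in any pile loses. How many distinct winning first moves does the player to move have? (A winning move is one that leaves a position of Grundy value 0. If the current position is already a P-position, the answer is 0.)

3

Pile A, S = {3, 4, 7, 8}:
G(0) = 0
G(1) = mex{} = 0
G(2) = mex{} = 0
G(3) = mex{0} = 1
G(4) = mex{0,0} = 1
G(5) = mex{0,0} = 1
G(6) = mex{1,0} = 2
G(7) = mex{1,1,0} = 2
G(8) = mex{1,1,0,0} = 2
G(9) = mex{2,1,0,0} = 3
G(10) = mex{2,2,1,0} = 3
G(11) = mex{2,2,1,1} = 0
G(12) = mex{3,2,1,1} = 0
G(13) = mex{3,3,2,1} = 0
G(14) = mex{0,3,2,2} = 1
G(15) = mex{0,0,2,2} = 1
G(16) = mex{0,0,3,2} = 1
G(17) = mex{1,0,3,3} = 2
G(18) = mex{1,1,0,3} = 2
G(19) = mex{1,1,0,0} = 2
G(20) = mex{2,1,0,0} = 3
G(21) = mex{2,2,1,0} = 3
G(22) = mex{2,2,1,1} = 0
G(23) = mex{3,2,1,1} = 0
G(24) = mex{3,3,2,1} = 0
G_A(24) = 0.
Pile B, S = {1, 2, 6, 9}:
n :  0  1  2  3  4  5  6  7  8  9 10 11 12 13 14 15 16 17 18 19 20 21 22 23 24 25 26
G :  0  1  2  0  1  2  3  0  1  2  0  1  2  3  0  1  2  0  1  2  3  0  1  2  0  1  2
G_B(26) = 2.
Combined Grundy value = 0 ⊕ 2 = 2.
A winning move leaves total XOR = 0, i.e. changes one component's Grundy value g to g ⊕ X where X is the current total.
Pile A: need g' = 0⊕2 = 2. Options: 24−3→G=3, 24−4→G=3, 24−7→G=2, 24−8→G=1. Hits: 1.
Pile B: need g' = 2⊕2 = 0. Options: 26−1→G=1, 26−2→G=0, 26−6→G=3, 26−9→G=0. Hits: 2.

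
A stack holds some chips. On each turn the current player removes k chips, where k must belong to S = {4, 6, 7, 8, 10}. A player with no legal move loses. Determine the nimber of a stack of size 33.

1

G(0) = 0
G(1) = mex{} = 0
G(2) = mex{} = 0
G(3) = mex{} = 0
G(4) = mex{0} = 1
G(5) = mex{0} = 1
G(6) = mex{0,0} = 1
G(7) = mex{0,0,0} = 1
G(8) = mex{1,0,0,0} = 2
G(9) = mex{1,0,0,0} = 2
G(10) = mex{1,1,0,0,0} = 2
G(11) = mex{1,1,1,0,0} = 2
G(12) = mex{2,1,1,1,0} = 3
G(13) = mex{2,1,1,1,0} = 3
G(14) = mex{2,2,1,1,1} = 0
G(15) = mex{2,2,2,1,1} = 0
G(16) = mex{3,2,2,2,1} = 0
G(17) = mex{3,2,2,2,1} = 0
G(18) = mex{0,3,2,2,2} = 1
G(19) = mex{0,3,3,2,2} = 1
G(20) = mex{0,0,3,3,2} = 1
G(21) = mex{0,0,0,3,2} = 1
G(22) = mex{1,0,0,0,3} = 2
G(23) = mex{1,0,0,0,3} = 2
G(24) = mex{1,1,0,0,0} = 2
G(25) = mex{1,1,1,0,0} = 2
G(26) = mex{2,1,1,1,0} = 3
G(27) = mex{2,1,1,1,0} = 3
G(28) = mex{2,2,1,1,1} = 0
G(29) = mex{2,2,2,1,1} = 0
G(30) = mex{3,2,2,2,1} = 0
G(31) = mex{3,2,2,2,1} = 0
G(32) = mex{0,3,2,2,2} = 1
G(33) = mex{0,3,3,2,2} = 1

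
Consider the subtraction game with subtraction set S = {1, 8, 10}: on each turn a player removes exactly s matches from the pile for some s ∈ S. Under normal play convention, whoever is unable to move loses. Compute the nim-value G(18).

0

n :  0  1  2  3  4  5  6  7  8  9 10 11 12 13 14 15 16 17 18
G :  0  1  0  1  0  1  0  1  2  0  1  0  1  0  1  0  1  2  0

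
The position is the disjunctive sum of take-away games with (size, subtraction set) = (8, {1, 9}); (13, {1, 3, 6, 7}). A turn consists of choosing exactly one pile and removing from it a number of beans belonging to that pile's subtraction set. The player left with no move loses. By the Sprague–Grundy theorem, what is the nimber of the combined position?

Pile A, S = {1, 9}:
G(0) = 0
G(1) = mex{0} = 1
G(2) = mex{1} = 0
G(3) = mex{0} = 1
G(4) = mex{1} = 0
G(5) = mex{0} = 1
G(6) = mex{1} = 0
G(7) = mex{0} = 1
G(8) = mex{1} = 0
G_A(8) = 0.
Pile B, S = {1, 3, 6, 7}:
G(0) = 0
G(1) = mex{0} = 1
G(2) = mex{1} = 0
G(3) = mex{0,0} = 1
G(4) = mex{1,1} = 0
G(5) = mex{0,0} = 1
G(6) = mex{1,1,0} = 2
G(7) = mex{2,0,1,0} = 3
G(8) = mex{3,1,0,1} = 2
G(9) = mex{2,2,1,0} = 3
G(10) = mex{3,3,0,1} = 2
G(11) = mex{2,2,1,0} = 3
G(12) = mex{3,3,2,1} = 0
G(13) = mex{0,2,3,2} = 1
G_B(13) = 1.
Combined Grundy value = 0 ⊕ 1 = 1.

1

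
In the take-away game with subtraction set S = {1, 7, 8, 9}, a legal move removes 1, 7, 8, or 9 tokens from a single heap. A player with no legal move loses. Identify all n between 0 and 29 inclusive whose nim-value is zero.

G(0) = 0
G(1) = mex{0} = 1
G(2) = mex{1} = 0
G(3) = mex{0} = 1
G(4) = mex{1} = 0
G(5) = mex{0} = 1
G(6) = mex{1} = 0
G(7) = mex{0,0} = 1
G(8) = mex{1,1,0} = 2
G(9) = mex{2,0,1,0} = 3
G(10) = mex{3,1,0,1} = 2
G(11) = mex{2,0,1,0} = 3
G(12) = mex{3,1,0,1} = 2
G(13) = mex{2,0,1,0} = 3
G(14) = mex{3,1,0,1} = 2
G(15) = mex{2,2,1,0} = 3
G(16) = mex{3,3,2,1} = 0
G(17) = mex{0,2,3,2} = 1
G(18) = mex{1,3,2,3} = 0
G(19) = mex{0,2,3,2} = 1
G(20) = mex{1,3,2,3} = 0
G(21) = mex{0,2,3,2} = 1
G(22) = mex{1,3,2,3} = 0
G(23) = mex{0,0,3,2} = 1
G(24) = mex{1,1,0,3} = 2
G(25) = mex{2,0,1,0} = 3
G(26) = mex{3,1,0,1} = 2
G(27) = mex{2,0,1,0} = 3
G(28) = mex{3,1,0,1} = 2
G(29) = mex{2,0,1,0} = 3
P-positions are exactly the n with G(n) = 0.

0, 2, 4, 6, 16, 18, 20, 22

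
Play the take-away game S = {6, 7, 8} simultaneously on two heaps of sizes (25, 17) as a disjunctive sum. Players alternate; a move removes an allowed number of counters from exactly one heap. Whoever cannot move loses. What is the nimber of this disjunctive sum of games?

All heaps use S = {6, 7, 8}:
n :  0  1  2  3  4  5  6  7  8  9 10 11 12 13 14 15 16 17 18 19 20 21 22 23 24 25
G :  0  0  0  0  0  0  1  1  1  1  1  1  2  2  0  0  0  0  0  0  1  1  1  1  1  1
Heap A: G(25) = 1.
Heap B: G(17) = 0.
Combined Grundy value = 1 ⊕ 0 = 1.

1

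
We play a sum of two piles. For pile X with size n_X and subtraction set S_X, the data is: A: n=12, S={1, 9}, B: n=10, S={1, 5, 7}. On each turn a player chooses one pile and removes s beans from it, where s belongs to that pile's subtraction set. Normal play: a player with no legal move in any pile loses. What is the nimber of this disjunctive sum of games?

0

Pile A, S = {1, 9}:
n :  0  1  2  3  4  5  6  7  8  9 10 11 12
G :  0  1  0  1  0  1  0  1  0  1  0  1  0
G_A(12) = 0.
Pile B, S = {1, 5, 7}:
G(0) = 0
G(1) = mex{0} = 1
G(2) = mex{1} = 0
G(3) = mex{0} = 1
G(4) = mex{1} = 0
G(5) = mex{0,0} = 1
G(6) = mex{1,1} = 0
G(7) = mex{0,0,0} = 1
G(8) = mex{1,1,1} = 0
G(9) = mex{0,0,0} = 1
G(10) = mex{1,1,1} = 0
G_B(10) = 0.
Combined Grundy value = 0 ⊕ 0 = 0.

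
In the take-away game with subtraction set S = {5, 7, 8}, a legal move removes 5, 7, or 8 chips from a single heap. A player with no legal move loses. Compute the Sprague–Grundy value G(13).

G(0) = 0
G(1) = mex{} = 0
G(2) = mex{} = 0
G(3) = mex{} = 0
G(4) = mex{} = 0
G(5) = mex{0} = 1
G(6) = mex{0} = 1
G(7) = mex{0,0} = 1
G(8) = mex{0,0,0} = 1
G(9) = mex{0,0,0} = 1
G(10) = mex{1,0,0} = 2
G(11) = mex{1,0,0} = 2
G(12) = mex{1,1,0} = 2
G(13) = mex{1,1,1} = 0

0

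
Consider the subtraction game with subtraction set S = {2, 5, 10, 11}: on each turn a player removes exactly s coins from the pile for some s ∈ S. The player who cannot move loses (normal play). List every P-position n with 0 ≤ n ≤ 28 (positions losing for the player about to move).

0, 1, 4, 7, 8, 16, 20, 23, 24

G(0) = 0
G(1) = mex{} = 0
G(2) = mex{0} = 1
G(3) = mex{0} = 1
G(4) = mex{1} = 0
G(5) = mex{1,0} = 2
G(6) = mex{0,0} = 1
G(7) = mex{2,1} = 0
G(8) = mex{1,1} = 0
G(9) = mex{0,0} = 1
G(10) = mex{0,2,0} = 1
G(11) = mex{1,1,0,0} = 2
G(12) = mex{1,0,1,0} = 2
G(13) = mex{2,0,1,1} = 3
G(14) = mex{2,1,0,1} = 3
G(15) = mex{3,1,2,0} = 4
G(16) = mex{3,2,1,2} = 0
G(17) = mex{4,2,0,1} = 3
G(18) = mex{0,3,0,0} = 1
G(19) = mex{3,3,1,0} = 2
G(20) = mex{1,4,1,1} = 0
G(21) = mex{2,0,2,1} = 3
G(22) = mex{0,3,2,2} = 1
G(23) = mex{3,1,3,2} = 0
G(24) = mex{1,2,3,3} = 0
G(25) = mex{0,0,4,3} = 1
G(26) = mex{0,3,0,4} = 1
G(27) = mex{1,1,3,0} = 2
G(28) = mex{1,0,1,3} = 2
P-positions are exactly the n with G(n) = 0.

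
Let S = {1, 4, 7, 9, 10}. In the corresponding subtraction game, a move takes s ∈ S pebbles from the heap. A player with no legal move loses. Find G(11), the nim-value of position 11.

G(0) = 0
G(1) = mex{0} = 1
G(2) = mex{1} = 0
G(3) = mex{0} = 1
G(4) = mex{1,0} = 2
G(5) = mex{2,1} = 0
G(6) = mex{0,0} = 1
G(7) = mex{1,1,0} = 2
G(8) = mex{2,2,1} = 0
G(9) = mex{0,0,0,0} = 1
G(10) = mex{1,1,1,1,0} = 2
G(11) = mex{2,2,2,0,1} = 3

3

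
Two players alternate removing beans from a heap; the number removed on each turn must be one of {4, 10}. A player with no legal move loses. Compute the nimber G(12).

1

G(0) = 0
G(1) = mex{} = 0
G(2) = mex{} = 0
G(3) = mex{} = 0
G(4) = mex{0} = 1
G(5) = mex{0} = 1
G(6) = mex{0} = 1
G(7) = mex{0} = 1
G(8) = mex{1} = 0
G(9) = mex{1} = 0
G(10) = mex{1,0} = 2
G(11) = mex{1,0} = 2
G(12) = mex{0,0} = 1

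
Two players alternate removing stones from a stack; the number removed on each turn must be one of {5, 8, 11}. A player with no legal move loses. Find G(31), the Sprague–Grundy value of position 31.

3

G(0) = 0
G(1) = mex{} = 0
G(2) = mex{} = 0
G(3) = mex{} = 0
G(4) = mex{} = 0
G(5) = mex{0} = 1
G(6) = mex{0} = 1
G(7) = mex{0} = 1
G(8) = mex{0,0} = 1
G(9) = mex{0,0} = 1
G(10) = mex{1,0} = 2
G(11) = mex{1,0,0} = 2
G(12) = mex{1,0,0} = 2
G(13) = mex{1,1,0} = 2
G(14) = mex{1,1,0} = 2
G(15) = mex{2,1,0} = 3
G(16) = mex{2,1,1} = 0
G(17) = mex{2,1,1} = 0
G(18) = mex{2,2,1} = 0
G(19) = mex{2,2,1} = 0
G(20) = mex{3,2,1} = 0
G(21) = mex{0,2,2} = 1
G(22) = mex{0,2,2} = 1
G(23) = mex{0,3,2} = 1
G(24) = mex{0,0,2} = 1
G(25) = mex{0,0,2} = 1
G(26) = mex{1,0,3} = 2
G(27) = mex{1,0,0} = 2
G(28) = mex{1,0,0} = 2
G(29) = mex{1,1,0} = 2
G(30) = mex{1,1,0} = 2
G(31) = mex{2,1,0} = 3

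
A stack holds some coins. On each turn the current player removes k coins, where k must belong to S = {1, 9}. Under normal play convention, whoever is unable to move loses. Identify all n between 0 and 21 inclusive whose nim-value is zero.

G(0) = 0
G(1) = mex{0} = 1
G(2) = mex{1} = 0
G(3) = mex{0} = 1
G(4) = mex{1} = 0
G(5) = mex{0} = 1
G(6) = mex{1} = 0
G(7) = mex{0} = 1
G(8) = mex{1} = 0
G(9) = mex{0,0} = 1
G(10) = mex{1,1} = 0
G(11) = mex{0,0} = 1
G(12) = mex{1,1} = 0
G(13) = mex{0,0} = 1
G(14) = mex{1,1} = 0
G(15) = mex{0,0} = 1
G(16) = mex{1,1} = 0
G(17) = mex{0,0} = 1
G(18) = mex{1,1} = 0
G(19) = mex{0,0} = 1
G(20) = mex{1,1} = 0
G(21) = mex{0,0} = 1
P-positions are exactly the n with G(n) = 0.

0, 2, 4, 6, 8, 10, 12, 14, 16, 18, 20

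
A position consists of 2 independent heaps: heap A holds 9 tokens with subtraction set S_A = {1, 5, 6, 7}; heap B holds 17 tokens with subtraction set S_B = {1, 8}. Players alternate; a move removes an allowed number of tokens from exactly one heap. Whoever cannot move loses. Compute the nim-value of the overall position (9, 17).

Heap A, S = {1, 5, 6, 7}:
G(0) = 0
G(1) = mex{0} = 1
G(2) = mex{1} = 0
G(3) = mex{0} = 1
G(4) = mex{1} = 0
G(5) = mex{0,0} = 1
G(6) = mex{1,1,0} = 2
G(7) = mex{2,0,1,0} = 3
G(8) = mex{3,1,0,1} = 2
G(9) = mex{2,0,1,0} = 3
G_A(9) = 3.
Heap B, S = {1, 8}:
n :  0  1  2  3  4  5  6  7  8  9 10 11 12 13 14 15 16 17
G :  0  1  0  1  0  1  0  1  2  0  1  0  1  0  1  0  1  2
G_B(17) = 2.
Combined Grundy value = 3 ⊕ 2 = 1.

1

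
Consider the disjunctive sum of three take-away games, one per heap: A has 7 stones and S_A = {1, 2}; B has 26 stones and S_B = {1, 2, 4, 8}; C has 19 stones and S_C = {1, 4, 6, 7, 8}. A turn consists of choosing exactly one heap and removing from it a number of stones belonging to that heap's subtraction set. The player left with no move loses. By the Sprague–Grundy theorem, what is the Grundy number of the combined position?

3

Heap A, S = {1, 2}:
G(0) = 0
G(1) = mex{0} = 1
G(2) = mex{1,0} = 2
G(3) = mex{2,1} = 0
G(4) = mex{0,2} = 1
G(5) = mex{1,0} = 2
G(6) = mex{2,1} = 0
G(7) = mex{0,2} = 1
G_A(7) = 1.
Heap B, S = {1, 2, 4, 8}:
G(0) = 0
G(1) = mex{0} = 1
G(2) = mex{1,0} = 2
G(3) = mex{2,1} = 0
G(4) = mex{0,2,0} = 1
G(5) = mex{1,0,1} = 2
G(6) = mex{2,1,2} = 0
G(7) = mex{0,2,0} = 1
G(8) = mex{1,0,1,0} = 2
G(9) = mex{2,1,2,1} = 0
G(10) = mex{0,2,0,2} = 1
G(11) = mex{1,0,1,0} = 2
G(12) = mex{2,1,2,1} = 0
G(13) = mex{0,2,0,2} = 1
G(14) = mex{1,0,1,0} = 2
G(15) = mex{2,1,2,1} = 0
G(16) = mex{0,2,0,2} = 1
G(17) = mex{1,0,1,0} = 2
G(18) = mex{2,1,2,1} = 0
G(19) = mex{0,2,0,2} = 1
G(20) = mex{1,0,1,0} = 2
G(21) = mex{2,1,2,1} = 0
G(22) = mex{0,2,0,2} = 1
G(23) = mex{1,0,1,0} = 2
G(24) = mex{2,1,2,1} = 0
G(25) = mex{0,2,0,2} = 1
G(26) = mex{1,0,1,0} = 2
G_B(26) = 2.
Heap C, S = {1, 4, 6, 7, 8}:
G(0) = 0
G(1) = mex{0} = 1
G(2) = mex{1} = 0
G(3) = mex{0} = 1
G(4) = mex{1,0} = 2
G(5) = mex{2,1} = 0
G(6) = mex{0,0,0} = 1
G(7) = mex{1,1,1,0} = 2
G(8) = mex{2,2,0,1,0} = 3
G(9) = mex{3,0,1,0,1} = 2
G(10) = mex{2,1,2,1,0} = 3
G(11) = mex{3,2,0,2,1} = 4
G(12) = mex{4,3,1,0,2} = 5
G(13) = mex{5,2,2,1,0} = 3
G(14) = mex{3,3,3,2,1} = 0
G(15) = mex{0,4,2,3,2} = 1
G(16) = mex{1,5,3,2,3} = 0
G(17) = mex{0,3,4,3,2} = 1
G(18) = mex{1,0,5,4,3} = 2
G(19) = mex{2,1,3,5,4} = 0
G_C(19) = 0.
Combined Grundy value = 1 ⊕ 2 ⊕ 0 = 3.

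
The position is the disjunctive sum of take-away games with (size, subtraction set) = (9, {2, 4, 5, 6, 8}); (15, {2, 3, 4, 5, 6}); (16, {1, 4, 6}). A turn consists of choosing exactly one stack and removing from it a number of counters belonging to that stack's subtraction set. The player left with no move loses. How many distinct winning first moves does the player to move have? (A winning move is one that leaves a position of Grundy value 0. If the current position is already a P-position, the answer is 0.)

2

Stack A, S = {2, 4, 5, 6, 8}:
n : 0 1 2 3 4 5 6 7 8 9
G : 0 0 1 1 2 2 3 3 4 4
G_A(9) = 4.
Stack B, S = {2, 3, 4, 5, 6}:
n :  0  1  2  3  4  5  6  7  8  9 10 11 12 13 14 15
G :  0  0  1  1  2  2  3  3  0  0  1  1  2  2  3  3
G_B(15) = 3.
Stack C, S = {1, 4, 6}:
n :  0  1  2  3  4  5  6  7  8  9 10 11 12 13 14 15 16
G :  0  1  0  1  2  0  1  0  1  2  0  1  0  1  2  0  1
G_C(16) = 1.
Combined Grundy value = 4 ⊕ 3 ⊕ 1 = 6.
A winning move leaves total XOR = 0, i.e. changes one component's Grundy value g to g ⊕ X where X is the current total.
Stack A: need g' = 4⊕6 = 2. Options: 9−2→G=3, 9−4→G=2, 9−5→G=2, 9−6→G=1, 9−8→G=0. Hits: 2.
Stack B: need g' = 3⊕6 = 5. Options: 15−2→G=2, 15−3→G=2, 15−4→G=1, 15−5→G=1, 15−6→G=0. Hits: 0.
Stack C: need g' = 1⊕6 = 7. Options: 16−1→G=0, 16−4→G=0, 16−6→G=0. Hits: 0.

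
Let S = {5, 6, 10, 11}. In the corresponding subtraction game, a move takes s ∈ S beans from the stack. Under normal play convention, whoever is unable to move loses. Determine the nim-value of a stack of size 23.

n :  0  1  2  3  4  5  6  7  8  9 10 11 12 13 14 15 16 17 18 19 20 21 22 23
G :  0  0  0  0  0  1  1  1  1  1  2  2  2  2  2  3  0  0  0  0  0  1  1  1

1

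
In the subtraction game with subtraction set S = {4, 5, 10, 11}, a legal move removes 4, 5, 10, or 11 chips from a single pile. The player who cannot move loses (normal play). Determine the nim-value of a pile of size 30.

G(0) = 0
G(1) = mex{} = 0
G(2) = mex{} = 0
G(3) = mex{} = 0
G(4) = mex{0} = 1
G(5) = mex{0,0} = 1
G(6) = mex{0,0} = 1
G(7) = mex{0,0} = 1
G(8) = mex{1,0} = 2
G(9) = mex{1,1} = 0
G(10) = mex{1,1,0} = 2
G(11) = mex{1,1,0,0} = 2
G(12) = mex{2,1,0,0} = 3
G(13) = mex{0,2,0,0} = 1
G(14) = mex{2,0,1,0} = 3
G(15) = mex{2,2,1,1} = 0
G(16) = mex{3,2,1,1} = 0
G(17) = mex{1,3,1,1} = 0
G(18) = mex{3,1,2,1} = 0
G(19) = mex{0,3,0,2} = 1
G(20) = mex{0,0,2,0} = 1
G(21) = mex{0,0,2,2} = 1
G(22) = mex{0,0,3,2} = 1
G(23) = mex{1,0,1,3} = 2
G(24) = mex{1,1,3,1} = 0
G(25) = mex{1,1,0,3} = 2
G(26) = mex{1,1,0,0} = 2
G(27) = mex{2,1,0,0} = 3
G(28) = mex{0,2,0,0} = 1
G(29) = mex{2,0,1,0} = 3
G(30) = mex{2,2,1,1} = 0

0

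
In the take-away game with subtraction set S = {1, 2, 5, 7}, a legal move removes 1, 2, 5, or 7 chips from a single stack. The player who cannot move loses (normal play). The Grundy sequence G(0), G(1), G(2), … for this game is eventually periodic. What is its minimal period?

G(0) = 0
G(1) = mex{0} = 1
G(2) = mex{1,0} = 2
G(3) = mex{2,1} = 0
G(4) = mex{0,2} = 1
G(5) = mex{1,0,0} = 2
G(6) = mex{2,1,1} = 0
G(7) = mex{0,2,2,0} = 1
G(8) = mex{1,0,0,1} = 2
G(9) = mex{2,1,1,2} = 0
G(10) = mex{0,2,2,0} = 1
G(11) = mex{1,0,0,1} = 2
G(12) = mex{2,1,1,2} = 0
G(13) = mex{0,2,2,0} = 1
G(14) = mex{1,0,0,1} = 2
G(n+3) = G(n) holds for n = 0,…,6 (a full window of length max(S) = 7), so the sequence is purely periodic with period 3.

3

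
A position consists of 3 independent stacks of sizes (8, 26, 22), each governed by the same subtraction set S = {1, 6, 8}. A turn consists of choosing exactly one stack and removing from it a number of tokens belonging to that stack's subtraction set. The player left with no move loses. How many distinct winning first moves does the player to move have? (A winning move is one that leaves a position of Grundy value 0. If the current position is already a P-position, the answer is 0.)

All stacks use S = {1, 6, 8}:
n :  0  1  2  3  4  5  6  7  8  9 10 11 12 13 14 15 16 17 18 19 20 21 22 23 24 25 26
G :  0  1  0  1  0  1  2  0  1  0  1  0  1  2  0  1  0  1  0  1  2  0  1  0  1  0  1
Stack A: G(8) = 1.
Stack B: G(26) = 1.
Stack C: G(22) = 1.
Combined Grundy value = 1 ⊕ 1 ⊕ 1 = 1.
A winning move leaves total XOR = 0, i.e. changes one component's Grundy value g to g ⊕ X where X is the current total.
Stack A: need g' = 1⊕1 = 0. Options: 8−1→G=0, 8−6→G=0, 8−8→G=0. Hits: 3.
Stack B: need g' = 1⊕1 = 0. Options: 26−1→G=0, 26−6→G=2, 26−8→G=0. Hits: 2.
Stack C: need g' = 1⊕1 = 0. Options: 22−1→G=0, 22−6→G=0, 22−8→G=0. Hits: 3.

8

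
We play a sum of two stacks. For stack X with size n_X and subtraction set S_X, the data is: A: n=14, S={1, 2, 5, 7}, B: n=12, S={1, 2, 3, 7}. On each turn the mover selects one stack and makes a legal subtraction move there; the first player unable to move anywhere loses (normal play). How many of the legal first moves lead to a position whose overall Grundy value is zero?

3

Stack A, S = {1, 2, 5, 7}:
n :  0  1  2  3  4  5  6  7  8  9 10 11 12 13 14
G :  0  1  2  0  1  2  0  1  2  0  1  2  0  1  2
G_A(14) = 2.
Stack B, S = {1, 2, 3, 7}:
n :  0  1  2  3  4  5  6  7  8  9 10 11 12
G :  0  1  2  3  0  1  2  3  0  1  2  3  0
G_B(12) = 0.
Combined Grundy value = 2 ⊕ 0 = 2.
A winning move leaves total XOR = 0, i.e. changes one component's Grundy value g to g ⊕ X where X is the current total.
Stack A: need g' = 2⊕2 = 0. Options: 14−1→G=1, 14−2→G=0, 14−5→G=0, 14−7→G=1. Hits: 2.
Stack B: need g' = 0⊕2 = 2. Options: 12−1→G=3, 12−2→G=2, 12−3→G=1, 12−7→G=1. Hits: 1.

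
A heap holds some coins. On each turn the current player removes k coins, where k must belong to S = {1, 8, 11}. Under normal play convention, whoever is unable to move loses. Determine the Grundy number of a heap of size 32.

2

G(0) = 0
G(1) = mex{0} = 1
G(2) = mex{1} = 0
G(3) = mex{0} = 1
G(4) = mex{1} = 0
G(5) = mex{0} = 1
G(6) = mex{1} = 0
G(7) = mex{0} = 1
G(8) = mex{1,0} = 2
G(9) = mex{2,1} = 0
G(10) = mex{0,0} = 1
G(11) = mex{1,1,0} = 2
G(12) = mex{2,0,1} = 3
G(13) = mex{3,1,0} = 2
G(14) = mex{2,0,1} = 3
G(15) = mex{3,1,0} = 2
G(16) = mex{2,2,1} = 0
G(17) = mex{0,0,0} = 1
G(18) = mex{1,1,1} = 0
G(19) = mex{0,2,2} = 1
G(20) = mex{1,3,0} = 2
G(21) = mex{2,2,1} = 0
G(22) = mex{0,3,2} = 1
G(23) = mex{1,2,3} = 0
G(24) = mex{0,0,2} = 1
G(25) = mex{1,1,3} = 0
G(26) = mex{0,0,2} = 1
G(27) = mex{1,1,0} = 2
G(28) = mex{2,2,1} = 0
G(29) = mex{0,0,0} = 1
G(30) = mex{1,1,1} = 0
G(31) = mex{0,0,2} = 1
G(32) = mex{1,1,0} = 2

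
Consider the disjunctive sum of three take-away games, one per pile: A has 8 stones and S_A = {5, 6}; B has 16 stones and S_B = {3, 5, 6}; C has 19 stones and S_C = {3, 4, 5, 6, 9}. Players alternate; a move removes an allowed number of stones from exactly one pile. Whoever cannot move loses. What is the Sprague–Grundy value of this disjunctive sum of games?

Pile A, S = {5, 6}:
n : 0 1 2 3 4 5 6 7 8
G : 0 0 0 0 0 1 1 1 1
G_A(8) = 1.
Pile B, S = {3, 5, 6}:
n :  0  1  2  3  4  5  6  7  8  9 10 11 12 13 14 15 16
G :  0  0  0  1  1  1  2  2  2  0  0  0  1  1  1  2  2
G_B(16) = 2.
Pile C, S = {3, 4, 5, 6, 9}:
n :  0  1  2  3  4  5  6  7  8  9 10 11 12 13 14 15 16 17 18 19
G :  0  0  0  1  1  1  2  2  2  3  3  3  0  0  0  1  1  1  2  2
G_C(19) = 2.
Combined Grundy value = 1 ⊕ 2 ⊕ 2 = 1.

1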